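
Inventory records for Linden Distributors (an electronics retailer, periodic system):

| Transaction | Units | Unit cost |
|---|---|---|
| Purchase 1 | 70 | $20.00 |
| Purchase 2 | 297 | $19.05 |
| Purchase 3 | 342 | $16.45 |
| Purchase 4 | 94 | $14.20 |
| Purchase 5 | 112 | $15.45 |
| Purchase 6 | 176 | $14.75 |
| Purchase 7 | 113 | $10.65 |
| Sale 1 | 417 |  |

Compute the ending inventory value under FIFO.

Sale 1 (417) [FIFO — oldest first]: 70 @ $20.00 + 297 @ $19.05 + 50 @ $16.45 = $7,880.35
Ending inventory: 292 @ $16.45 + 94 @ $14.20 + 112 @ $15.45 + 176 @ $14.75 + 113 @ $10.65 = $11,668.05
Check: goods available $19,548.40 = COGS $7,880.35 + ending $11,668.05

Ending inventory = $11,668.05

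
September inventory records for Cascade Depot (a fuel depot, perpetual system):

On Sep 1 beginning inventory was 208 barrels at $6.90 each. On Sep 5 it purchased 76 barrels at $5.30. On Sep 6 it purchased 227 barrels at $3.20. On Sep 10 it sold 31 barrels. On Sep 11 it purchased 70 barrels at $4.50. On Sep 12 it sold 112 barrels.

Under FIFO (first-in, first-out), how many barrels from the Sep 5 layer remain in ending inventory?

76

Sep 10, 31 sold [FIFO — oldest first]: 31 @ $6.90 = $213.90
Sep 12, 112 sold [FIFO — oldest first]: 112 @ $6.90 = $772.80
Total COGS = $213.90 + $772.80 = $986.70
Ending inventory: 65 @ $6.90 + 76 @ $5.30 + 227 @ $3.20 + 70 @ $4.50 = $1,892.70
Check: goods available $2,879.40 = COGS $986.70 + ending $1,892.70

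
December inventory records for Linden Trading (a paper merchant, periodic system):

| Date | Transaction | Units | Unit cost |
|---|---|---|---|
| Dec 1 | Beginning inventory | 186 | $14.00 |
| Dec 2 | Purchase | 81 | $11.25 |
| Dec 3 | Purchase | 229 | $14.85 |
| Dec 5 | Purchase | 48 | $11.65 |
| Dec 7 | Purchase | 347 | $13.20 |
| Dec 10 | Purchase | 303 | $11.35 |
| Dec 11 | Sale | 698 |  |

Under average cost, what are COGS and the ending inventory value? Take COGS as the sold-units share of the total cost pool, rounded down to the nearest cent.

COGS = $9,057.95; ending inventory = $6,436.60

Dec 11, sell 698: 698/1194 × $15,494.55 → $9,057.95
Ending inventory (cost pool remaining) = $6,436.60
Check: goods available $15,494.55 = COGS $9,057.95 + ending $6,436.60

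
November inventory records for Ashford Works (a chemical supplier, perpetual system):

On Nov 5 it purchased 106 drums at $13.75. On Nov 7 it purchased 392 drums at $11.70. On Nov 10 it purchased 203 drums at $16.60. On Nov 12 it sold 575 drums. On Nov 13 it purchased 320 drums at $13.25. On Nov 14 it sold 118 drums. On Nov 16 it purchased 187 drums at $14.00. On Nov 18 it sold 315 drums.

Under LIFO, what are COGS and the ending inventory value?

COGS = $13,599.70; ending inventory = $2,672.00

Nov 12, 575 sold [LIFO — newest first]: 203 @ $16.60 + 372 @ $11.70 = $7,722.20
Nov 14, 118 sold [LIFO — newest first]: 118 @ $13.25 = $1,563.50
Nov 18, 315 sold [LIFO — newest first]: 187 @ $14.00 + 128 @ $13.25 = $4,314.00
Total COGS = $7,722.20 + $1,563.50 + $4,314.00 = $13,599.70
Ending inventory: 106 @ $13.75 + 20 @ $11.70 + 74 @ $13.25 = $2,672.00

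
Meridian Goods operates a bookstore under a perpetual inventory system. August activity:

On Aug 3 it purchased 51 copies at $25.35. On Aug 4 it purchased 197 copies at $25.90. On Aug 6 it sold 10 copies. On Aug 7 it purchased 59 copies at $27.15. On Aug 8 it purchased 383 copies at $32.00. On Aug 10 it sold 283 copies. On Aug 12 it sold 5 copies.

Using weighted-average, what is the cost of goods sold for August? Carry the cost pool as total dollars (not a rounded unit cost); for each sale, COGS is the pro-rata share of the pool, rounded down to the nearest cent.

After Aug 3: 51 on hand, pool $1,292.85 (≈ $25.3500 each)
After Aug 4: 248 on hand, pool $6,395.15 (≈ $25.7869 each)
Aug 6, sell 10: 10/248 × $6,395.15 → $257.86
After Aug 7: 297 on hand, pool $7,739.14 (≈ $26.0577 each)
After Aug 8: 680 on hand, pool $19,995.14 (≈ $29.4046 each)
Aug 10, sell 283: 283/680 × $19,995.14 → $8,321.50
Aug 12, sell 5: 5/397 × $11,673.64 → $147.02
Total COGS = $257.86 + $8,321.50 + $147.02 = $8,726.38
Ending inventory (cost pool remaining) = $11,526.62
Check: goods available $20,253.00 = COGS $8,726.38 + ending $11,526.62

COGS = $8,726.38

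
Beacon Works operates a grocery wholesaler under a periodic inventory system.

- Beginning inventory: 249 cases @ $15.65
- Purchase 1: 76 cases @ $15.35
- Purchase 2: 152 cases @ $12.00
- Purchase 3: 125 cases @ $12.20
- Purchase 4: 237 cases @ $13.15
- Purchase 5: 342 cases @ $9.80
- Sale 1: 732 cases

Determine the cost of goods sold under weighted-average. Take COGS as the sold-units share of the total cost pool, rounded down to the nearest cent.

COGS = $9,223.20

Sale 1, sell 732: 732/1181 × $14,880.60 → $9,223.20
Ending inventory (cost pool remaining) = $5,657.40
Check: goods available $14,880.60 = COGS $9,223.20 + ending $5,657.40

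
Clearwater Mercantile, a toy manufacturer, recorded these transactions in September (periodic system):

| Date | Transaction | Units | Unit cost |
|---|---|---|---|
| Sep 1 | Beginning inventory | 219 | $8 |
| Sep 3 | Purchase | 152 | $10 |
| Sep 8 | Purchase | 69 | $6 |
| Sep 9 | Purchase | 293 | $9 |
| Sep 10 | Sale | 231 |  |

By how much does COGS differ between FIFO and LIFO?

$207

FIFO COGS: 219 @ $8 + 12 @ $10 = $1,872
LIFO COGS: 231 @ $9 = $2,079
Difference = |$1,872 − $2,079| = $207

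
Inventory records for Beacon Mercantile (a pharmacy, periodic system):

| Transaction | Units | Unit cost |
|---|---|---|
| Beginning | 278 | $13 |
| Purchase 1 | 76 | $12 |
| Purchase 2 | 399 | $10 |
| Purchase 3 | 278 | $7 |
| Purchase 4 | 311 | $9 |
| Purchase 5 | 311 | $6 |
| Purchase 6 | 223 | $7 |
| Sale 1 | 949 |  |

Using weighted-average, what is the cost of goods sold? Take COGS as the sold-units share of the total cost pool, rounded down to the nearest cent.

Sale 1, sell 949: 949/1876 × $16,688.00 → $8,441.85
Ending inventory (cost pool remaining) = $8,246.15

COGS = $8,441.85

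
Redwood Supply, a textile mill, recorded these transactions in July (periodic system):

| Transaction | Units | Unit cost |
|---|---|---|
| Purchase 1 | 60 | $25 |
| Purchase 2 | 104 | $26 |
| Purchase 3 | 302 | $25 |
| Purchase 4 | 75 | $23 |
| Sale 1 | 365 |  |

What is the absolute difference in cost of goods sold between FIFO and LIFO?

$254

FIFO COGS: 60 @ $25 + 104 @ $26 + 201 @ $25 = $9,229
LIFO COGS: 75 @ $23 + 290 @ $25 = $8,975
Difference = |$9,229 − $8,975| = $254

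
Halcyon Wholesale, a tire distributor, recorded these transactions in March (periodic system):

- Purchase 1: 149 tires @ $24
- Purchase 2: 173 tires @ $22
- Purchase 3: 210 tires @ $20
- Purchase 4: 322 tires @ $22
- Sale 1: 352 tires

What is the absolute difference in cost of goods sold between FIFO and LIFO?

FIFO COGS: 149 @ $24 + 173 @ $22 + 30 @ $20 = $7,982
LIFO COGS: 322 @ $22 + 30 @ $20 = $7,684
Difference = |$7,982 − $7,684| = $298

$298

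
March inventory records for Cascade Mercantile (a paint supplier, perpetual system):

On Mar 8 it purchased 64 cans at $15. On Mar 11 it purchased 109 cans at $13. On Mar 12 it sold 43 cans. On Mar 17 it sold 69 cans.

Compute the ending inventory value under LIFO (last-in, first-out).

Mar 12, 43 sold [LIFO — newest first]: 43 @ $13 = $559
Mar 17, 69 sold [LIFO — newest first]: 66 @ $13 + 3 @ $15 = $903
Total COGS = $559 + $903 = $1,462
Ending inventory: 61 @ $15 = $915
Check: goods available $2,377 = COGS $1,462 + ending $915

Ending inventory = $915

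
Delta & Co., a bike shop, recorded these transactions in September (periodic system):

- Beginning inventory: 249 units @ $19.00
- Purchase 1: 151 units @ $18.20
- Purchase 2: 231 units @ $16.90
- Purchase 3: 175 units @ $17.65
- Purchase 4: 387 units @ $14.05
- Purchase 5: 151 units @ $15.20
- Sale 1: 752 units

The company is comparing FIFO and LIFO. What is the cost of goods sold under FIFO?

COGS = $13,518.75

FIFO COGS: 249 @ $19.00 + 151 @ $18.20 + 231 @ $16.90 + 121 @ $17.65 = $13,518.75
LIFO COGS: 151 @ $15.20 + 387 @ $14.05 + 175 @ $17.65 + 39 @ $16.90 = $11,480.40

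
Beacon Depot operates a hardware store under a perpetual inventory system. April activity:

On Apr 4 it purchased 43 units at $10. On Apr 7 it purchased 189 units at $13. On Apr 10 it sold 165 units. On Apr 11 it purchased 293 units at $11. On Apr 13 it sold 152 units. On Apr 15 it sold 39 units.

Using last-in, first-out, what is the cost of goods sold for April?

Apr 10, 165 sold [LIFO — newest first]: 165 @ $13 = $2,145
Apr 13, 152 sold [LIFO — newest first]: 152 @ $11 = $1,672
Apr 15, 39 sold [LIFO — newest first]: 39 @ $11 = $429
Total COGS = $2,145 + $1,672 + $429 = $4,246
Ending inventory: 43 @ $10 + 24 @ $13 + 102 @ $11 = $1,864

COGS = $4,246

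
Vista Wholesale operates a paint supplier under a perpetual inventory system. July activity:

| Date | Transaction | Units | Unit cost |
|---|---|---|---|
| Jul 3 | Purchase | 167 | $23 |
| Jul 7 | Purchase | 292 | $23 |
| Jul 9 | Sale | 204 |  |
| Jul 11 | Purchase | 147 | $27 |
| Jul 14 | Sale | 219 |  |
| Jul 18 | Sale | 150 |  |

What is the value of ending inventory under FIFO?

Ending inventory = $891

Jul 9, 204 sold [FIFO — oldest first]: 167 @ $23 + 37 @ $23 = $4,692
Jul 14, 219 sold [FIFO — oldest first]: 219 @ $23 = $5,037
Jul 18, 150 sold [FIFO — oldest first]: 36 @ $23 + 114 @ $27 = $3,906
Total COGS = $4,692 + $5,037 + $3,906 = $13,635
Ending inventory: 33 @ $27 = $891
Check: goods available $14,526 = COGS $13,635 + ending $891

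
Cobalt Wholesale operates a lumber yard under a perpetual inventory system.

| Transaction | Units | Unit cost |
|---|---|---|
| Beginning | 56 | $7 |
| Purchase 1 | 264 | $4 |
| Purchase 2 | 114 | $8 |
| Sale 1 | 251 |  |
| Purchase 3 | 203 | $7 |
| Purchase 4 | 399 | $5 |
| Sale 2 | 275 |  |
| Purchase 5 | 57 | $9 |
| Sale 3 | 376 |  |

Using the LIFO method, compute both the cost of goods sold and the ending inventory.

COGS = $5,333; ending inventory = $956

Sale 1 (251) [LIFO — newest first]: 114 @ $8 + 137 @ $4 = $1,460
Sale 2 (275) [LIFO — newest first]: 275 @ $5 = $1,375
Sale 3 (376) [LIFO — newest first]: 57 @ $9 + 124 @ $5 + 195 @ $7 = $2,498
Total COGS = $1,460 + $1,375 + $2,498 = $5,333
Ending inventory: 56 @ $7 + 127 @ $4 + 8 @ $7 = $956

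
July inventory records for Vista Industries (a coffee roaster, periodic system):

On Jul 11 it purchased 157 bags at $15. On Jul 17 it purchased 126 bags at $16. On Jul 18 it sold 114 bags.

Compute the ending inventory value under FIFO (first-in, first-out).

Jul 18, 114 sold [FIFO — oldest first]: 114 @ $15 = $1,710
Ending inventory: 43 @ $15 + 126 @ $16 = $2,661
Check: goods available $4,371 = COGS $1,710 + ending $2,661

Ending inventory = $2,661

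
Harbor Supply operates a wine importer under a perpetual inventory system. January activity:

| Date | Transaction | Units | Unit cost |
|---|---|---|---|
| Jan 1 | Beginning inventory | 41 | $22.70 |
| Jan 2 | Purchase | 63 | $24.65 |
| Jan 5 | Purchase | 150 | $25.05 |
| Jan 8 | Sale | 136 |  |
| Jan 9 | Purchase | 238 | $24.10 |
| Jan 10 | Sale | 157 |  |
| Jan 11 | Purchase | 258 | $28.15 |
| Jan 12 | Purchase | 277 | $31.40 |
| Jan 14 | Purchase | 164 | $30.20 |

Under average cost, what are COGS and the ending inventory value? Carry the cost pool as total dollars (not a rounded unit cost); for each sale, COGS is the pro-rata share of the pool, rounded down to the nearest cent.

After Jan 1: 41 on hand, pool $930.70 (≈ $22.7000 each)
After Jan 2: 104 on hand, pool $2,483.65 (≈ $23.8813 each)
After Jan 5: 254 on hand, pool $6,241.15 (≈ $24.5715 each)
Jan 8, sell 136: 136/254 × $6,241.15 → $3,341.71
After Jan 9: 356 on hand, pool $8,635.24 (≈ $24.2563 each)
Jan 10, sell 157: 157/356 × $8,635.24 → $3,808.23
After Jan 11: 457 on hand, pool $12,089.71 (≈ $26.4545 each)
After Jan 12: 734 on hand, pool $20,787.51 (≈ $28.3209 each)
After Jan 14: 898 on hand, pool $25,740.31 (≈ $28.6640 each)
Total COGS = $3,341.71 + $3,808.23 = $7,149.94
Ending inventory (cost pool remaining) = $25,740.31

COGS = $7,149.94; ending inventory = $25,740.31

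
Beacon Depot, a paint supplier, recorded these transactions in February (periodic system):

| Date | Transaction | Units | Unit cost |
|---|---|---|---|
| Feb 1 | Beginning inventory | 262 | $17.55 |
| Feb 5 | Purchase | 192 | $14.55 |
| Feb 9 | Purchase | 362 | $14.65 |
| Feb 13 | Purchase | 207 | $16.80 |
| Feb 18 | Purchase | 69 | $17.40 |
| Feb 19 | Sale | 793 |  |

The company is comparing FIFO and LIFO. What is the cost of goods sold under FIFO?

FIFO COGS: 262 @ $17.55 + 192 @ $14.55 + 339 @ $14.65 = $12,358.05
LIFO COGS: 69 @ $17.40 + 207 @ $16.80 + 362 @ $14.65 + 155 @ $14.55 = $12,236.75

COGS = $12,358.05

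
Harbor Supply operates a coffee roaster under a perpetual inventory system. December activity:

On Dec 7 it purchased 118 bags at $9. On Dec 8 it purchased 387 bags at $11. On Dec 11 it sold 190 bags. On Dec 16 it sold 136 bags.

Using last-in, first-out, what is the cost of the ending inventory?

Dec 11, 190 sold [LIFO — newest first]: 190 @ $11 = $2,090
Dec 16, 136 sold [LIFO — newest first]: 136 @ $11 = $1,496
Total COGS = $2,090 + $1,496 = $3,586
Ending inventory: 118 @ $9 + 61 @ $11 = $1,733

Ending inventory = $1,733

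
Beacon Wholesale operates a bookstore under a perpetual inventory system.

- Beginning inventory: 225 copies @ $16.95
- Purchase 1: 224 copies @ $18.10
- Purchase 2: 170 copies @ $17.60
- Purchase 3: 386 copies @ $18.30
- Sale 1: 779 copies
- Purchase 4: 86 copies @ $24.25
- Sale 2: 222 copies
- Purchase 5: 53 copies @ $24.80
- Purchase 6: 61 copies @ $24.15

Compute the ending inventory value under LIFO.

Sale 1 (779) [LIFO — newest first]: 386 @ $18.30 + 170 @ $17.60 + 223 @ $18.10 = $14,092.10
Sale 2 (222) [LIFO — newest first]: 86 @ $24.25 + 1 @ $18.10 + 135 @ $16.95 = $4,391.85
Total COGS = $14,092.10 + $4,391.85 = $18,483.95
Ending inventory: 90 @ $16.95 + 53 @ $24.80 + 61 @ $24.15 = $4,313.05

Ending inventory = $4,313.05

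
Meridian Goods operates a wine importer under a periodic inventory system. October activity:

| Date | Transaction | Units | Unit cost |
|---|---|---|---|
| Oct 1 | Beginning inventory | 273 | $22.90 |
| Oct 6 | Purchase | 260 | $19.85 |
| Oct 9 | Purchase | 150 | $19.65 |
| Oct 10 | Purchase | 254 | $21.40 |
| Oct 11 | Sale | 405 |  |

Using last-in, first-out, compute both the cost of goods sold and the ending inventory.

COGS = $8,402.95; ending inventory = $11,392.85

Oct 11, 405 sold [LIFO — newest first]: 254 @ $21.40 + 150 @ $19.65 + 1 @ $19.85 = $8,402.95
Ending inventory: 273 @ $22.90 + 259 @ $19.85 = $11,392.85
Check: goods available $19,795.80 = COGS $8,402.95 + ending $11,392.85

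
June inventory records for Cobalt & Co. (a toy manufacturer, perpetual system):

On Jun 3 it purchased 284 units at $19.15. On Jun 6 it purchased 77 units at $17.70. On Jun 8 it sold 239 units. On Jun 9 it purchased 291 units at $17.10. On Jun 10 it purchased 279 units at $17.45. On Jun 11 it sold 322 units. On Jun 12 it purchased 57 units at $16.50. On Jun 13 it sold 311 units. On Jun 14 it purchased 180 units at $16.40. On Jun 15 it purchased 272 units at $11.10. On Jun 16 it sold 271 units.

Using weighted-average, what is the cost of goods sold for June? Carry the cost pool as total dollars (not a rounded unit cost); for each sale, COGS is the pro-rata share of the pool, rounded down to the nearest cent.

After Jun 3: 284 on hand, pool $5,438.60 (≈ $19.1500 each)
After Jun 6: 361 on hand, pool $6,801.50 (≈ $18.8407 each)
Jun 8, sell 239: 239/361 × $6,801.50 → $4,502.93
After Jun 9: 413 on hand, pool $7,274.67 (≈ $17.6142 each)
After Jun 10: 692 on hand, pool $12,143.22 (≈ $17.5480 each)
Jun 11, sell 322: 322/692 × $12,143.22 → $5,650.45
After Jun 12: 427 on hand, pool $7,433.27 (≈ $17.4081 each)
Jun 13, sell 311: 311/427 × $7,433.27 → $5,413.92
After Jun 14: 296 on hand, pool $4,971.35 (≈ $16.7951 each)
After Jun 15: 568 on hand, pool $7,990.55 (≈ $14.0679 each)
Jun 16, sell 271: 271/568 × $7,990.55 → $3,812.39
Total COGS = $4,502.93 + $5,650.45 + $5,413.92 + $3,812.39 = $19,379.69
Ending inventory (cost pool remaining) = $4,178.16

COGS = $19,379.69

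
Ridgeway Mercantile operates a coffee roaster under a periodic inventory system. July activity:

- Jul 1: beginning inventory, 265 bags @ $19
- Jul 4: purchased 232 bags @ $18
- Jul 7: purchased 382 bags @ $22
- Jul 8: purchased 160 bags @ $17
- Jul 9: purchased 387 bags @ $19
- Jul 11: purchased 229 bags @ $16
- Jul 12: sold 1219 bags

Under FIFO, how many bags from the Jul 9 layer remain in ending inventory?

Jul 12, 1219 sold [FIFO — oldest first]: 265 @ $19 + 232 @ $18 + 382 @ $22 + 160 @ $17 + 180 @ $19 = $23,755
Ending inventory: 207 @ $19 + 229 @ $16 = $7,597
Check: goods available $31,352 = COGS $23,755 + ending $7,597

207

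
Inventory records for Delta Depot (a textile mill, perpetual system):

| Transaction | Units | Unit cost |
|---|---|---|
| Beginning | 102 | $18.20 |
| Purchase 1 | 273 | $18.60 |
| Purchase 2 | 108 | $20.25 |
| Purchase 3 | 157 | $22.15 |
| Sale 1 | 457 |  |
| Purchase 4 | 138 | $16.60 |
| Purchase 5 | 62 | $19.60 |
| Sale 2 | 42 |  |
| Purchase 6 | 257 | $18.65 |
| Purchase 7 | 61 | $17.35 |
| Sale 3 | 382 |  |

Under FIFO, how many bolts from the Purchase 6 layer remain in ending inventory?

216

Sale 1 (457) [FIFO — oldest first]: 102 @ $18.20 + 273 @ $18.60 + 82 @ $20.25 = $8,594.70
Sale 2 (42) [FIFO — oldest first]: 26 @ $20.25 + 16 @ $22.15 = $880.90
Sale 3 (382) [FIFO — oldest first]: 141 @ $22.15 + 138 @ $16.60 + 62 @ $19.60 + 41 @ $18.65 = $7,393.80
Total COGS = $8,594.70 + $880.90 + $7,393.80 = $16,869.40
Ending inventory: 216 @ $18.65 + 61 @ $17.35 = $5,086.75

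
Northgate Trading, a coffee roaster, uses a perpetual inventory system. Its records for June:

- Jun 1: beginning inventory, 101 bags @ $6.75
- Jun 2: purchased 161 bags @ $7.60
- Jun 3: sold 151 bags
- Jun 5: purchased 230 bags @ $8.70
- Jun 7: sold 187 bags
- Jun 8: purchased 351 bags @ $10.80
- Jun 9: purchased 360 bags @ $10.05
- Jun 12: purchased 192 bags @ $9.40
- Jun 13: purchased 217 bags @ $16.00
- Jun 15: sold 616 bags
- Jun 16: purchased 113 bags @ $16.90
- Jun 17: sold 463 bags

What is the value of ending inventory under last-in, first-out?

Ending inventory = $2,795.05

Jun 3, 151 sold [LIFO — newest first]: 151 @ $7.60 = $1,147.60
Jun 7, 187 sold [LIFO — newest first]: 187 @ $8.70 = $1,626.90
Jun 15, 616 sold [LIFO — newest first]: 217 @ $16.00 + 192 @ $9.40 + 207 @ $10.05 = $7,357.15
Jun 17, 463 sold [LIFO — newest first]: 113 @ $16.90 + 153 @ $10.05 + 197 @ $10.80 = $5,574.95
Total COGS = $1,147.60 + $1,626.90 + $7,357.15 + $5,574.95 = $15,706.60
Ending inventory: 101 @ $6.75 + 10 @ $7.60 + 43 @ $8.70 + 154 @ $10.80 = $2,795.05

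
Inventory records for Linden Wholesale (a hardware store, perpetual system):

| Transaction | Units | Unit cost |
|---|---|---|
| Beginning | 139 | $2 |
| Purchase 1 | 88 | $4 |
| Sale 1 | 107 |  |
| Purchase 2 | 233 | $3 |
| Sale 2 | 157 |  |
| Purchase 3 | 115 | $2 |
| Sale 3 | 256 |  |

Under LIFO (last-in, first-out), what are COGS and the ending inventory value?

Sale 1 (107) [LIFO — newest first]: 88 @ $4 + 19 @ $2 = $390
Sale 2 (157) [LIFO — newest first]: 157 @ $3 = $471
Sale 3 (256) [LIFO — newest first]: 115 @ $2 + 76 @ $3 + 65 @ $2 = $588
Total COGS = $390 + $471 + $588 = $1,449
Ending inventory: 55 @ $2 = $110
Check: goods available $1,559 = COGS $1,449 + ending $110

COGS = $1,449; ending inventory = $110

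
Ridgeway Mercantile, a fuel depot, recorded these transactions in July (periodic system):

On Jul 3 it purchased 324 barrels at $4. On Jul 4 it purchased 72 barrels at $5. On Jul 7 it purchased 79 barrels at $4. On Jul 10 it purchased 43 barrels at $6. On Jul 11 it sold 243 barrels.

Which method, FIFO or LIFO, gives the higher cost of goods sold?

LIFO

FIFO COGS: 243 @ $4 = $972
LIFO COGS: 43 @ $6 + 79 @ $4 + 72 @ $5 + 49 @ $4 = $1,130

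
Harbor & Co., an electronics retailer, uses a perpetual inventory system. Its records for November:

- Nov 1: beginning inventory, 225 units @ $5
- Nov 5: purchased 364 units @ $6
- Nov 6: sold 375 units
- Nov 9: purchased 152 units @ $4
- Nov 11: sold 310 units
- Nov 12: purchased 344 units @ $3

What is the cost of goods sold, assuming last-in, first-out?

Nov 6, 375 sold [LIFO — newest first]: 364 @ $6 + 11 @ $5 = $2,239
Nov 11, 310 sold [LIFO — newest first]: 152 @ $4 + 158 @ $5 = $1,398
Total COGS = $2,239 + $1,398 = $3,637
Ending inventory: 56 @ $5 + 344 @ $3 = $1,312

COGS = $3,637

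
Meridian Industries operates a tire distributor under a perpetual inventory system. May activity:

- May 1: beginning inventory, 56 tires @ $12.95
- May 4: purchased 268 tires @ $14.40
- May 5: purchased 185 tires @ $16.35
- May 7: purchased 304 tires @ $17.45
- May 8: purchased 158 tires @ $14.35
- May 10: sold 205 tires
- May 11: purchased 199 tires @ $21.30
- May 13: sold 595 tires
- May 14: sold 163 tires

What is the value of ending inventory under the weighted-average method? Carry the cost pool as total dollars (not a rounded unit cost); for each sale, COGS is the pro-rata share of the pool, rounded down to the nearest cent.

Ending inventory = $3,478.22

After May 1: 56 on hand, pool $725.20 (≈ $12.9500 each)
After May 4: 324 on hand, pool $4,584.40 (≈ $14.1494 each)
After May 5: 509 on hand, pool $7,609.15 (≈ $14.9492 each)
After May 7: 813 on hand, pool $12,913.95 (≈ $15.8843 each)
After May 8: 971 on hand, pool $15,181.25 (≈ $15.6347 each)
May 10, sell 205: 205/971 × $15,181.25 → $3,205.10
After May 11: 965 on hand, pool $16,214.85 (≈ $16.8030 each)
May 13, sell 595: 595/965 × $16,214.85 → $9,997.75
May 14, sell 163: 163/370 × $6,217.10 → $2,738.88
Total COGS = $3,205.10 + $9,997.75 + $2,738.88 = $15,941.73
Ending inventory (cost pool remaining) = $3,478.22
Check: goods available $19,419.95 = COGS $15,941.73 + ending $3,478.22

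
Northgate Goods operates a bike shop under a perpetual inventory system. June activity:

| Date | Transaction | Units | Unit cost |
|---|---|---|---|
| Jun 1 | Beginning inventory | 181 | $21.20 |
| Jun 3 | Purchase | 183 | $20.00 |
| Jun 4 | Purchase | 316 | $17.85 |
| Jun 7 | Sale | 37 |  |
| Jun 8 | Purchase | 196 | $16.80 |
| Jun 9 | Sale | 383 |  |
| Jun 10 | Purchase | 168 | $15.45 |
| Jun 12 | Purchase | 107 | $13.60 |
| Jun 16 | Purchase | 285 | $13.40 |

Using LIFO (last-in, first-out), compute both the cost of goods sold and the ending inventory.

Jun 7, 37 sold [LIFO — newest first]: 37 @ $17.85 = $660.45
Jun 9, 383 sold [LIFO — newest first]: 196 @ $16.80 + 187 @ $17.85 = $6,630.75
Total COGS = $660.45 + $6,630.75 = $7,291.20
Ending inventory: 181 @ $21.20 + 183 @ $20.00 + 92 @ $17.85 + 168 @ $15.45 + 107 @ $13.60 + 285 @ $13.40 = $17,009.20

COGS = $7,291.20; ending inventory = $17,009.20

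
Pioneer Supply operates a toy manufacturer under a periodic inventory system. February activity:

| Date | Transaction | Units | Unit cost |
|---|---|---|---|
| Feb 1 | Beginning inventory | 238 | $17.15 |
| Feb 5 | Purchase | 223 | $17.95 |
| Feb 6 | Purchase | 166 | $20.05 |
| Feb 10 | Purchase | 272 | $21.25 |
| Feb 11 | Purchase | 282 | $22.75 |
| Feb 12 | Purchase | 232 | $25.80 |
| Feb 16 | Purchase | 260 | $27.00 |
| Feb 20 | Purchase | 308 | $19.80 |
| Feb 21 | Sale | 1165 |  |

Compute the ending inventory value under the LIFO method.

Ending inventory = $15,429.10

Feb 21, 1165 sold [LIFO — newest first]: 308 @ $19.80 + 260 @ $27.00 + 232 @ $25.80 + 282 @ $22.75 + 83 @ $21.25 = $27,283.25
Ending inventory: 238 @ $17.15 + 223 @ $17.95 + 166 @ $20.05 + 189 @ $21.25 = $15,429.10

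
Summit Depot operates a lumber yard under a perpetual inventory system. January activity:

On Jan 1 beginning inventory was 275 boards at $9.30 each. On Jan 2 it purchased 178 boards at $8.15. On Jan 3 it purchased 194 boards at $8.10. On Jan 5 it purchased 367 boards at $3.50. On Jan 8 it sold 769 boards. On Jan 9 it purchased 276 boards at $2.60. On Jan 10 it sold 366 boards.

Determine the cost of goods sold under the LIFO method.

COGS = $6,140.20

Jan 8, 769 sold [LIFO — newest first]: 367 @ $3.50 + 194 @ $8.10 + 178 @ $8.15 + 30 @ $9.30 = $4,585.60
Jan 10, 366 sold [LIFO — newest first]: 276 @ $2.60 + 90 @ $9.30 = $1,554.60
Total COGS = $4,585.60 + $1,554.60 = $6,140.20
Ending inventory: 155 @ $9.30 = $1,441.50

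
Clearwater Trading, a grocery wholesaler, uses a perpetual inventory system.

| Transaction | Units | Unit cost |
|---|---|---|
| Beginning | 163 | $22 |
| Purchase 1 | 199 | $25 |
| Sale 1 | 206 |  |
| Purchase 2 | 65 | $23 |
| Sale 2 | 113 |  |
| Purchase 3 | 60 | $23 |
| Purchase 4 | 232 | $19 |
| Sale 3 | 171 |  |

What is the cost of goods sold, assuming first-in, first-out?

COGS = $11,493

Sale 1 (206) [FIFO — oldest first]: 163 @ $22 + 43 @ $25 = $4,661
Sale 2 (113) [FIFO — oldest first]: 113 @ $25 = $2,825
Sale 3 (171) [FIFO — oldest first]: 43 @ $25 + 65 @ $23 + 60 @ $23 + 3 @ $19 = $4,007
Total COGS = $4,661 + $2,825 + $4,007 = $11,493
Ending inventory: 229 @ $19 = $4,351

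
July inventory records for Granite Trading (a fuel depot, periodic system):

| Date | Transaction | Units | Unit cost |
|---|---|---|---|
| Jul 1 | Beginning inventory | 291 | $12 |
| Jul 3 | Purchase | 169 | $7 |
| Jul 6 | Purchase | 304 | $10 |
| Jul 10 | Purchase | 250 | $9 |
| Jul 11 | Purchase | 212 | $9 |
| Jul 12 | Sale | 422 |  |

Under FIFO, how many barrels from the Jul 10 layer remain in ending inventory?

Jul 12, 422 sold [FIFO — oldest first]: 291 @ $12 + 131 @ $7 = $4,409
Ending inventory: 38 @ $7 + 304 @ $10 + 250 @ $9 + 212 @ $9 = $7,464

250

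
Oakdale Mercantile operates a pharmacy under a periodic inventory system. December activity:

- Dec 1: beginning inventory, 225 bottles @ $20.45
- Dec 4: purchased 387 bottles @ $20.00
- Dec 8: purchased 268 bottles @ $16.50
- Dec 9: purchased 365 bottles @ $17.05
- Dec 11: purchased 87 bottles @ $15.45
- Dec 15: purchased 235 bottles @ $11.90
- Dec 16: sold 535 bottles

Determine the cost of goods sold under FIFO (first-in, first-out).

Dec 16, 535 sold [FIFO — oldest first]: 225 @ $20.45 + 310 @ $20.00 = $10,801.25
Ending inventory: 77 @ $20.00 + 268 @ $16.50 + 365 @ $17.05 + 87 @ $15.45 + 235 @ $11.90 = $16,325.90

COGS = $10,801.25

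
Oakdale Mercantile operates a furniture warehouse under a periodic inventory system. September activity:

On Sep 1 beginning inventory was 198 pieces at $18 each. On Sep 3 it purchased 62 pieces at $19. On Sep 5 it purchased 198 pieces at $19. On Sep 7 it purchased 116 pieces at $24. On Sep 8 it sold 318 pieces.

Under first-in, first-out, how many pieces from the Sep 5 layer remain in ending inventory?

Sep 8, 318 sold [FIFO — oldest first]: 198 @ $18 + 62 @ $19 + 58 @ $19 = $5,844
Ending inventory: 140 @ $19 + 116 @ $24 = $5,444

140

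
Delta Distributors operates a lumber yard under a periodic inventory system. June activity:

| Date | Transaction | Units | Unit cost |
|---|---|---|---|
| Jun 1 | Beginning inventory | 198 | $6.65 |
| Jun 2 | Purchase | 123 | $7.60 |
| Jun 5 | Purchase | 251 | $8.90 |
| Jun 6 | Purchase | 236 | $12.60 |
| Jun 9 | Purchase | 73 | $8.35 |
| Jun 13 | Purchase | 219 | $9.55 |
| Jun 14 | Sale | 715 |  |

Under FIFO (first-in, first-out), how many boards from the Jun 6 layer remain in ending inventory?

93

Jun 14, 715 sold [FIFO — oldest first]: 198 @ $6.65 + 123 @ $7.60 + 251 @ $8.90 + 143 @ $12.60 = $6,287.20
Ending inventory: 93 @ $12.60 + 73 @ $8.35 + 219 @ $9.55 = $3,872.80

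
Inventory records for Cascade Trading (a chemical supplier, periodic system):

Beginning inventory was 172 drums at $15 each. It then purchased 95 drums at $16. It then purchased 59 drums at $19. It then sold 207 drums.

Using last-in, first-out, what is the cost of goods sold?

Sale 1 (207) [LIFO — newest first]: 59 @ $19 + 95 @ $16 + 53 @ $15 = $3,436
Ending inventory: 119 @ $15 = $1,785
Check: goods available $5,221 = COGS $3,436 + ending $1,785

COGS = $3,436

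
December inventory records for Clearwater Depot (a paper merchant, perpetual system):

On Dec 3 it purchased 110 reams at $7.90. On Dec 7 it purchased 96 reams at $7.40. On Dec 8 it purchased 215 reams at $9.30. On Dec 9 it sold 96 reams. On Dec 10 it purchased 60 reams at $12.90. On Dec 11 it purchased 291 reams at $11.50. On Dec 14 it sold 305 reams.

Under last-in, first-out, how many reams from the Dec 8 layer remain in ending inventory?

119

Dec 9, 96 sold [LIFO — newest first]: 96 @ $9.30 = $892.80
Dec 14, 305 sold [LIFO — newest first]: 291 @ $11.50 + 14 @ $12.90 = $3,527.10
Total COGS = $892.80 + $3,527.10 = $4,419.90
Ending inventory: 110 @ $7.90 + 96 @ $7.40 + 119 @ $9.30 + 46 @ $12.90 = $3,279.50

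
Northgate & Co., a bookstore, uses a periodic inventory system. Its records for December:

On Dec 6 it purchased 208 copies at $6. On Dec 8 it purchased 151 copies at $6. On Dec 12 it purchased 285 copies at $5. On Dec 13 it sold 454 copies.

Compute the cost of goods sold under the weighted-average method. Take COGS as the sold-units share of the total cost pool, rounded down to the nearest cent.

COGS = $2,523.08

Dec 13, sell 454: 454/644 × $3,579.00 → $2,523.08
Ending inventory (cost pool remaining) = $1,055.92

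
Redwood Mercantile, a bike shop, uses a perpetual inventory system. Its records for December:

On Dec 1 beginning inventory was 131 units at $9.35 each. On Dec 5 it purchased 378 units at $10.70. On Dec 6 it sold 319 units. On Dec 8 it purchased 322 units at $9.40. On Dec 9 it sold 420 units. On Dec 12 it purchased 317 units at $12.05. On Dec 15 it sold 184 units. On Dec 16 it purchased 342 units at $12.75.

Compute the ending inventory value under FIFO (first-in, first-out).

Dec 6, 319 sold [FIFO — oldest first]: 131 @ $9.35 + 188 @ $10.70 = $3,236.45
Dec 9, 420 sold [FIFO — oldest first]: 190 @ $10.70 + 230 @ $9.40 = $4,195.00
Dec 15, 184 sold [FIFO — oldest first]: 92 @ $9.40 + 92 @ $12.05 = $1,973.40
Total COGS = $3,236.45 + $4,195.00 + $1,973.40 = $9,404.85
Ending inventory: 225 @ $12.05 + 342 @ $12.75 = $7,071.75

Ending inventory = $7,071.75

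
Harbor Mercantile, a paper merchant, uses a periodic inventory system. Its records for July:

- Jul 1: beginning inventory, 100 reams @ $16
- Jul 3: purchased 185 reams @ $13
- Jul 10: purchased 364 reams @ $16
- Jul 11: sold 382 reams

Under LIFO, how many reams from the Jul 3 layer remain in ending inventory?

167

Jul 11, 382 sold [LIFO — newest first]: 364 @ $16 + 18 @ $13 = $6,058
Ending inventory: 100 @ $16 + 167 @ $13 = $3,771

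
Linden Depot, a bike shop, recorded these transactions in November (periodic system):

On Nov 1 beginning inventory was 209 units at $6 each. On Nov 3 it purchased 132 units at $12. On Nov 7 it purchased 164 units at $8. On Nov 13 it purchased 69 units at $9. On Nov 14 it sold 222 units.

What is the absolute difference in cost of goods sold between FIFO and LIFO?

$435

FIFO COGS: 209 @ $6 + 13 @ $12 = $1,410
LIFO COGS: 69 @ $9 + 153 @ $8 = $1,845
Difference = |$1,410 − $1,845| = $435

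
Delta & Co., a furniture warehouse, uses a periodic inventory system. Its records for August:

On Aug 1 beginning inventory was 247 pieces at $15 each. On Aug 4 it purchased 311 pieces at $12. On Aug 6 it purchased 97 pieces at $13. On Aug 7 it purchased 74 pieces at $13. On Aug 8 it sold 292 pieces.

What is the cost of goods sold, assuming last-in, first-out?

Aug 8, 292 sold [LIFO — newest first]: 74 @ $13 + 97 @ $13 + 121 @ $12 = $3,675
Ending inventory: 247 @ $15 + 190 @ $12 = $5,985

COGS = $3,675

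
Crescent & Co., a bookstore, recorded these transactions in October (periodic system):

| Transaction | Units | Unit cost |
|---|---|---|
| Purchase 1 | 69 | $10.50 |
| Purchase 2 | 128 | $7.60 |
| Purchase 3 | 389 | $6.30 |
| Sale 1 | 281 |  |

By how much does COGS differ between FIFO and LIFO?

FIFO COGS: 69 @ $10.50 + 128 @ $7.60 + 84 @ $6.30 = $2,226.50
LIFO COGS: 281 @ $6.30 = $1,770.30
Difference = |$2,226.50 − $1,770.30| = $456.20

$456.20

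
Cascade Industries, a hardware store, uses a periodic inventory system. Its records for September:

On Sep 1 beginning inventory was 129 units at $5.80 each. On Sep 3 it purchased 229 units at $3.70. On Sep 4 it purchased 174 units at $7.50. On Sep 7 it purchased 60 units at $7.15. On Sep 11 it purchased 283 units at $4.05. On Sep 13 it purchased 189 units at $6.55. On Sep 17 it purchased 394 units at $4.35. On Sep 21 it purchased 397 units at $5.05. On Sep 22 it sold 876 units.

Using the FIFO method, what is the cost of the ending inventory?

Ending inventory = $4,950.15

Sep 22, 876 sold [FIFO — oldest first]: 129 @ $5.80 + 229 @ $3.70 + 174 @ $7.50 + 60 @ $7.15 + 283 @ $4.05 + 1 @ $6.55 = $4,482.20
Ending inventory: 188 @ $6.55 + 394 @ $4.35 + 397 @ $5.05 = $4,950.15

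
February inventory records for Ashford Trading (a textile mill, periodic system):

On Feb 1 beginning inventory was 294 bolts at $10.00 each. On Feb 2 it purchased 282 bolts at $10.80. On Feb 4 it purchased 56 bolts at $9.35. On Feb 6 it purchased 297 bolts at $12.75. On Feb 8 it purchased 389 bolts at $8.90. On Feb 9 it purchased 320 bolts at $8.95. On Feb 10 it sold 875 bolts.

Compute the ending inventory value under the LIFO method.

Ending inventory = $8,179.45

Feb 10, 875 sold [LIFO — newest first]: 320 @ $8.95 + 389 @ $8.90 + 166 @ $12.75 = $8,442.60
Ending inventory: 294 @ $10.00 + 282 @ $10.80 + 56 @ $9.35 + 131 @ $12.75 = $8,179.45
Check: goods available $16,622.05 = COGS $8,442.60 + ending $8,179.45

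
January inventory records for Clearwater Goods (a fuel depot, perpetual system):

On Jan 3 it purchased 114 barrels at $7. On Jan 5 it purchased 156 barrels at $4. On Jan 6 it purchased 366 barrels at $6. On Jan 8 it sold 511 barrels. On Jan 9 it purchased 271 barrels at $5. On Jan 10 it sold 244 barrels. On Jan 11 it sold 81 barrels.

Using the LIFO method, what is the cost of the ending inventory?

Jan 8, 511 sold [LIFO — newest first]: 366 @ $6 + 145 @ $4 = $2,776
Jan 10, 244 sold [LIFO — newest first]: 244 @ $5 = $1,220
Jan 11, 81 sold [LIFO — newest first]: 27 @ $5 + 11 @ $4 + 43 @ $7 = $480
Total COGS = $2,776 + $1,220 + $480 = $4,476
Ending inventory: 71 @ $7 = $497
Check: goods available $4,973 = COGS $4,476 + ending $497

Ending inventory = $497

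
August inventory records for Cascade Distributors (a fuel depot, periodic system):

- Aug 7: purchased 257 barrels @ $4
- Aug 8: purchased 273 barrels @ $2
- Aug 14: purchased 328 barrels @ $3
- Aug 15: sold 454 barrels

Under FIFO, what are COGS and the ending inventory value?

Aug 15, 454 sold [FIFO — oldest first]: 257 @ $4 + 197 @ $2 = $1,422
Ending inventory: 76 @ $2 + 328 @ $3 = $1,136

COGS = $1,422; ending inventory = $1,136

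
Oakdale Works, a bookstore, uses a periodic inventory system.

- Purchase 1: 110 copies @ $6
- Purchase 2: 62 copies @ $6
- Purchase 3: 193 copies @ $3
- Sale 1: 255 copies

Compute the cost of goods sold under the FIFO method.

COGS = $1,281

Sale 1 (255) [FIFO — oldest first]: 110 @ $6 + 62 @ $6 + 83 @ $3 = $1,281
Ending inventory: 110 @ $3 = $330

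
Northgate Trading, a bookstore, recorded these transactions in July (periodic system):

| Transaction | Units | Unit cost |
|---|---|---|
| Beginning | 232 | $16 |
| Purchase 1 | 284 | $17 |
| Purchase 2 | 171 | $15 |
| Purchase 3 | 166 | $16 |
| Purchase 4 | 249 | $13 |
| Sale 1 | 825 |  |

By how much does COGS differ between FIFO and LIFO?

$792

FIFO COGS: 232 @ $16 + 284 @ $17 + 171 @ $15 + 138 @ $16 = $13,313
LIFO COGS: 249 @ $13 + 166 @ $16 + 171 @ $15 + 239 @ $17 = $12,521
Difference = |$13,313 − $12,521| = $792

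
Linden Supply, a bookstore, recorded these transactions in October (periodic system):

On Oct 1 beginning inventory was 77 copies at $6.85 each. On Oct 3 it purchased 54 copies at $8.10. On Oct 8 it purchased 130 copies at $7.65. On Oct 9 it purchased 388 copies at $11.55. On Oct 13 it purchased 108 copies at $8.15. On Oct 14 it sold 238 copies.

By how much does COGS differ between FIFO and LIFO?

$598.30

FIFO COGS: 77 @ $6.85 + 54 @ $8.10 + 107 @ $7.65 = $1,783.40
LIFO COGS: 108 @ $8.15 + 130 @ $11.55 = $2,381.70
Difference = |$1,783.40 − $2,381.70| = $598.30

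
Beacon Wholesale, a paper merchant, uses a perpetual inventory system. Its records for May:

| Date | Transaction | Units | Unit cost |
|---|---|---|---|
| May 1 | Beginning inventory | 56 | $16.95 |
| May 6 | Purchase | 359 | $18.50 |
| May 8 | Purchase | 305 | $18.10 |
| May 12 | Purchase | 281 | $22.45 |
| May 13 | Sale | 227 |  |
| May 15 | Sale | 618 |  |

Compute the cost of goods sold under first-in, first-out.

COGS = $15,917.45

May 13, 227 sold [FIFO — oldest first]: 56 @ $16.95 + 171 @ $18.50 = $4,112.70
May 15, 618 sold [FIFO — oldest first]: 188 @ $18.50 + 305 @ $18.10 + 125 @ $22.45 = $11,804.75
Total COGS = $4,112.70 + $11,804.75 = $15,917.45
Ending inventory: 156 @ $22.45 = $3,502.20
Check: goods available $19,419.65 = COGS $15,917.45 + ending $3,502.20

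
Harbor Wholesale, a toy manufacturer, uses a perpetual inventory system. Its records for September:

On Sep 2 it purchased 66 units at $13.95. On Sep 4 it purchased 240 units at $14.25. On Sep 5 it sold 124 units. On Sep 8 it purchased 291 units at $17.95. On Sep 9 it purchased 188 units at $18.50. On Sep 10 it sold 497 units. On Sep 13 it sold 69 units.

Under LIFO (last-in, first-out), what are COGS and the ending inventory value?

COGS = $11,708.20; ending inventory = $1,333.95

Sep 5, 124 sold [LIFO — newest first]: 124 @ $14.25 = $1,767.00
Sep 10, 497 sold [LIFO — newest first]: 188 @ $18.50 + 291 @ $17.95 + 18 @ $14.25 = $8,957.95
Sep 13, 69 sold [LIFO — newest first]: 69 @ $14.25 = $983.25
Total COGS = $1,767.00 + $8,957.95 + $983.25 = $11,708.20
Ending inventory: 66 @ $13.95 + 29 @ $14.25 = $1,333.95
Check: goods available $13,042.15 = COGS $11,708.20 + ending $1,333.95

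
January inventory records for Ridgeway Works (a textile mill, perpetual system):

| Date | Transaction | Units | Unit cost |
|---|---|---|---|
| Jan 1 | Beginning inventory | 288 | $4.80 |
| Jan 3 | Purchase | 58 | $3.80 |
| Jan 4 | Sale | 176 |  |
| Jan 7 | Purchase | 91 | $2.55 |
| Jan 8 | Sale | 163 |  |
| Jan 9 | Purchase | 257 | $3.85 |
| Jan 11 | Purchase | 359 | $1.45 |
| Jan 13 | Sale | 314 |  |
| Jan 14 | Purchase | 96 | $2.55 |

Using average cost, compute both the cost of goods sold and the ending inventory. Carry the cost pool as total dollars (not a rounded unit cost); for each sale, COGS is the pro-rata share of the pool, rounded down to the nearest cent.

COGS = $2,284.44; ending inventory = $1,305.21

After Jan 1: 288 on hand, pool $1,382.40 (≈ $4.8000 each)
After Jan 3: 346 on hand, pool $1,602.80 (≈ $4.6324 each)
Jan 4, sell 176: 176/346 × $1,602.80 → $815.29
After Jan 7: 261 on hand, pool $1,019.56 (≈ $3.9064 each)
Jan 8, sell 163: 163/261 × $1,019.56 → $636.73
After Jan 9: 355 on hand, pool $1,372.28 (≈ $3.8656 each)
After Jan 11: 714 on hand, pool $1,892.83 (≈ $2.6510 each)
Jan 13, sell 314: 314/714 × $1,892.83 → $832.42
After Jan 14: 496 on hand, pool $1,305.21 (≈ $2.6315 each)
Total COGS = $815.29 + $636.73 + $832.42 = $2,284.44
Ending inventory (cost pool remaining) = $1,305.21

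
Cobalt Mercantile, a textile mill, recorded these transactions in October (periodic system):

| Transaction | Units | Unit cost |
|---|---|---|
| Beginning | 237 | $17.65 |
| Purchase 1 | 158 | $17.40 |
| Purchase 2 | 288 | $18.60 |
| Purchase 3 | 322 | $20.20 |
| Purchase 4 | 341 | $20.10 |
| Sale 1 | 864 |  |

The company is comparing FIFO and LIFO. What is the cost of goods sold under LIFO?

FIFO COGS: 237 @ $17.65 + 158 @ $17.40 + 288 @ $18.60 + 181 @ $20.20 = $15,945.25
LIFO COGS: 341 @ $20.10 + 322 @ $20.20 + 201 @ $18.60 = $17,097.10

COGS = $17,097.10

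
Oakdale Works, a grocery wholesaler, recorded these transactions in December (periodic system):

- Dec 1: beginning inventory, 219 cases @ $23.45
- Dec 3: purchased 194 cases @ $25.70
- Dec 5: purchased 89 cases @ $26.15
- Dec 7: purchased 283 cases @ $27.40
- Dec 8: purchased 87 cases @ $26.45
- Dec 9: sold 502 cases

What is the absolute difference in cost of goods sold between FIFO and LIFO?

FIFO COGS: 219 @ $23.45 + 194 @ $25.70 + 89 @ $26.15 = $12,448.70
LIFO COGS: 87 @ $26.45 + 283 @ $27.40 + 89 @ $26.15 + 43 @ $25.70 = $13,487.80
Difference = |$12,448.70 − $13,487.80| = $1,039.10

$1,039.10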